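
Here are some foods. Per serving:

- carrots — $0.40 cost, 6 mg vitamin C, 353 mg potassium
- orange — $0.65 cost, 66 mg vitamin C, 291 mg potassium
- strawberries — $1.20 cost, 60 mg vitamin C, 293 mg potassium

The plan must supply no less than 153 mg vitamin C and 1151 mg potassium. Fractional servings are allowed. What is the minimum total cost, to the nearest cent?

carrots only: max(153/6, 1151/353) = 25.5 servings → $10.20.
orange only: max(153/66, 1151/291) = 3.955 servings → $2.57.
strawberries only: max(153/60, 1151/293) = 3.928 servings → $4.71.
carrots + orange with both tight: 1.459 servings and 2.186 servings → $2.00.
carrots + strawberries with both tight: 1.248 servings and 2.425 servings → $3.41.
orange + strawberries: intersection lies outside the first quadrant.
So the least-cost plan costs $2.00.

$2.00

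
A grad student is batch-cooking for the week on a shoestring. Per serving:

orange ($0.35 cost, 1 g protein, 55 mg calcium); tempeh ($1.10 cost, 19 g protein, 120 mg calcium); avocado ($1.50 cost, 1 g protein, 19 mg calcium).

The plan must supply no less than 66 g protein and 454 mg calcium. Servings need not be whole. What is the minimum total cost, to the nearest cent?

$4.04

Two binding constraints pin down two serving amounts, so the optimal mix uses at most two foods. The candidates are each food alone (scaled to the tighter of protein/calcium) and each pair with both constraints tight.
orange only: max(66/1, 454/55) = 66 servings → $23.10.
tempeh only: max(66/19, 454/120) = 3.783 servings → $4.16.
avocado only: max(66/1, 454/19) = 66 servings → $99.00.
orange + tempeh with both tight: 0.7632 servings and 3.434 servings → $4.04.
orange + avocado: intersection lies outside the first quadrant.
tempeh + avocado with both tight: 3.32 servings and 2.929 servings → $8.05.
Cheapest feasible corner: $4.04.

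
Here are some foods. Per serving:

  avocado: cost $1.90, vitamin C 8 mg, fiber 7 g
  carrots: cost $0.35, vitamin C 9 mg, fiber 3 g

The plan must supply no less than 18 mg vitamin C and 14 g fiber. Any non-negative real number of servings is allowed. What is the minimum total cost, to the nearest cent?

$1.63

Check every corner: each single food scaled to meet both minima, and each pair solved so both constraints bind.
avocado only: max(18/8, 14/7) = 2.25 servings → $4.28.
carrots only: max(18/9, 14/3) = 4.667 servings → $1.63.
avocado + carrots with both tight: 1.846 servings and 0.359 servings → $3.63.
So the least-cost plan costs $1.63.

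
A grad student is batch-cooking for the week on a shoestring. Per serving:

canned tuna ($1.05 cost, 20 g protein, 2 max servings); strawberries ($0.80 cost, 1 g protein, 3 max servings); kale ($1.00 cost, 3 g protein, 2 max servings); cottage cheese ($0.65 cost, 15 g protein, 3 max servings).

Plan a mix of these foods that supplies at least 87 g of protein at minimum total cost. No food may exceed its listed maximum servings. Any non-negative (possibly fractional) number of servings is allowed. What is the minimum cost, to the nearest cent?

Cost per g of protein: cottage cheese $0.0433, canned tuna $0.0525, kale $0.3333, strawberries $0.8000.
Take 3 servings of cottage cheese: +45.0 g protein for $1.95 (total $1.95, still need 42.0 g).
Take 2 servings of canned tuna: +40.0 g protein for $2.10 (total $4.05, still need 2.0 g).
Take 0.6667 servings of kale: +2.0 g protein for $0.67 (total $4.72, still need 0.0 g).
Filling from the cheapest source first is optimal under one linear minimum: $4.72.

$4.72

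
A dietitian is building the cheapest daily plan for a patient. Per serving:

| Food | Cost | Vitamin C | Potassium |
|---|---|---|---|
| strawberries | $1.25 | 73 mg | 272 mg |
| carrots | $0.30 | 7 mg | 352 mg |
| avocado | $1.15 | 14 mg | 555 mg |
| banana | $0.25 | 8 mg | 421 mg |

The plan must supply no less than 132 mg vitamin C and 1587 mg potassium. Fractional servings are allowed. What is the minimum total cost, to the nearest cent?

Two binding constraints pin down two serving amounts, so the optimal mix uses at most two foods. The candidates are each food alone (scaled to the tighter of vitamin C/potassium) and each pair with both constraints tight.
strawberries only: max(132/73, 1587/272) = 5.835 servings → $7.29.
carrots only: max(132/7, 1587/352) = 18.86 servings → $5.66.
avocado only: max(132/14, 1587/555) = 9.429 servings → $10.84.
banana only: max(132/8, 1587/421) = 16.5 servings → $4.12.
strawberries + carrots with both tight: 1.486 servings and 3.36 servings → $2.87.
strawberries + avocado with both tight: 1.391 servings and 2.178 servings → $4.24.
strawberries + banana with both tight: 1.501 servings and 2.8 servings → $2.58.
carrots + avocado with both targets exact would need a negative amount; discard.
carrots + banana with both targets exact would need a negative amount; discard.
avocado + banana: intersection lies outside the first quadrant.
The minimum over all feasible corners is $2.58.

$2.58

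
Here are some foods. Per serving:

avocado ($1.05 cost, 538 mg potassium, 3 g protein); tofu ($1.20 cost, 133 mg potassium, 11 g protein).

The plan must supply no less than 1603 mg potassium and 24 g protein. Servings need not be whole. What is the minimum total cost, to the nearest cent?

$4.51

Check every corner: each single food scaled to meet both minima, and each pair solved so both constraints bind.
avocado only: max(1603/538, 24/3) = 8 servings → $8.40.
tofu only: max(1603/133, 24/11) = 12.05 servings → $14.46.
avocado + tofu with both tight: 2.617 servings and 1.468 servings → $4.51.
So the least-cost plan costs $4.51.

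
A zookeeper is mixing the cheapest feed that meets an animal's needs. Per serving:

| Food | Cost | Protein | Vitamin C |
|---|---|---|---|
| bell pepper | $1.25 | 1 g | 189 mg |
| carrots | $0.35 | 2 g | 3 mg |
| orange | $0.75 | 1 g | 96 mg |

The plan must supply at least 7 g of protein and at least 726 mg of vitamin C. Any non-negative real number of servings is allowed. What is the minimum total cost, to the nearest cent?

$5.33

Check every corner: each single food scaled to meet both minima, and each pair solved so both constraints bind.
bell pepper only: max(7/1, 726/189) = 7 servings → $8.75.
carrots only: max(7/2, 726/3) = 242 servings → $84.70.
orange only: max(7/1, 726/96) = 7.562 servings → $5.67.
bell pepper + carrots with both tight: 3.816 servings and 1.592 servings → $5.33.
bell pepper + orange with both tight: 0.5806 servings and 6.419 servings → $5.54.
carrots + orange: intersection lies outside the first quadrant.
The minimum over all feasible corners is $5.33.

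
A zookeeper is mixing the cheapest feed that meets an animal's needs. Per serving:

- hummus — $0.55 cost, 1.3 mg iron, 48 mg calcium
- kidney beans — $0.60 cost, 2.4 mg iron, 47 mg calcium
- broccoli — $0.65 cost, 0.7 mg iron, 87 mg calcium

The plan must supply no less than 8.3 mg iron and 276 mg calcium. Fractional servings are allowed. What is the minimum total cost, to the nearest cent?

hummus only: max(8.3/1.3, 276/48) = 6.385 servings → $3.51.
kidney beans only: max(8.3/2.4, 276/47) = 5.872 servings → $3.52.
broccoli only: max(8.3/0.7, 276/87) = 11.86 servings → $7.71.
hummus + kidney beans with both tight: 5.033 servings and 0.732 servings → $3.21.
hummus + broccoli: the both-tight solution has a negative serving — not a feasible corner.
kidney beans + broccoli with both tight: 3.007 servings and 1.548 servings → $2.81.
So the least-cost plan costs $2.81.

$2.81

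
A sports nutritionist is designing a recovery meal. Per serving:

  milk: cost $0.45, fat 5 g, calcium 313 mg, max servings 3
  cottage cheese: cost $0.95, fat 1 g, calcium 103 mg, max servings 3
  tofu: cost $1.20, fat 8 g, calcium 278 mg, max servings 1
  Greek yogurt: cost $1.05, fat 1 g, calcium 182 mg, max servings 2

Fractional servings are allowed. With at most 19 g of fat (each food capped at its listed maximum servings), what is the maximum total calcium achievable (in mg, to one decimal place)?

1549.4 mg

Calcium per g fat: Greek yogurt 182, cottage cheese 103, milk 62.6, tofu 34.75.
Take 2 servings of Greek yogurt: uses 2 g fat, +364.0 mg calcium (running total 364.0 mg).
Take 3 servings of cottage cheese: uses 3 g fat, +309.0 mg calcium (running total 673.0 mg).
Take 2.8 servings of milk: uses 14 g fat, +876.4 mg calcium (running total 1549.4 mg).
Greedy by best ratio exhausts the fat allowance optimally: 1549.4 mg.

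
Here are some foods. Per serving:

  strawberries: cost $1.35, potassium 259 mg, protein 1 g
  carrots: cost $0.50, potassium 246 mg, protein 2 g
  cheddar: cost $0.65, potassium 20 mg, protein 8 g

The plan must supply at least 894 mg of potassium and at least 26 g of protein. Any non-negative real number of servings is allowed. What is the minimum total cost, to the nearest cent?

For a min-cost LP with two ≥-constraints, a basic feasible solution has at most two positive variables.
strawberries only: max(894/259, 26/1) = 26 servings → $35.10.
carrots only: max(894/246, 26/2) = 13 servings → $6.50.
cheddar only: max(894/20, 26/8) = 44.7 servings → $29.05.
strawberries + carrots: intersection lies outside the first quadrant.
strawberries + cheddar with both tight: 3.232 servings and 2.846 servings → $6.21.
carrots + cheddar with both tight: 3.44 servings and 2.39 servings → $3.27.
Cheapest feasible corner: $3.27.

$3.27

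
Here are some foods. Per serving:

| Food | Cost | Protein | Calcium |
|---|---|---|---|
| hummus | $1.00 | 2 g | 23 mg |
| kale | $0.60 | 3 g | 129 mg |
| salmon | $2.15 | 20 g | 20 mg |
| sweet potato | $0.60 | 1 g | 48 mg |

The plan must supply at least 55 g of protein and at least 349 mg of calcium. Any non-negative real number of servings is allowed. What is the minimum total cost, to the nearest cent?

$6.56

Minimising a linear cost over {protein ≥ 55, calcium ≥ 349, servings ≥ 0} — the optimum is at a vertex, using one or two foods.
hummus only: max(55/2, 349/23) = 27.5 servings → $27.50.
kale only: max(55/3, 349/129) = 18.33 servings → $11.00.
salmon only: max(55/20, 349/20) = 17.45 servings → $37.52.
sweet potato only: max(55/1, 349/48) = 55 servings → $33.00.
hummus + kale: intersection lies outside the first quadrant.
hummus + salmon with both tight: 14 servings and 1.35 servings → $16.90.
hummus + sweet potato: the both-tight solution has a negative serving — not a feasible corner.
kale + salmon with both tight: 2.333 servings and 2.4 servings → $6.56.
kale + sweet potato: intersection lies outside the first quadrant.
salmon + sweet potato with both tight: 2.437 servings and 6.255 servings → $8.99.
So the least-cost plan costs $6.56.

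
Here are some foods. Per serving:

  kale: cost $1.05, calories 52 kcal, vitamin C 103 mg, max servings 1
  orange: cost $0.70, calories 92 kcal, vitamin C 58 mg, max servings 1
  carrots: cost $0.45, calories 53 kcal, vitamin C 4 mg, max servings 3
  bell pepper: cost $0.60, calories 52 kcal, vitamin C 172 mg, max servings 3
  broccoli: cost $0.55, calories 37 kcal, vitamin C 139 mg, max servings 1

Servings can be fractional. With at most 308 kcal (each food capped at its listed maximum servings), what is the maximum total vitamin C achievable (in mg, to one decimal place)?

Vitamin C per kcal: broccoli 3.757, bell pepper 3.308, kale 1.981, orange 0.6304, carrots 0.07547.
Take 1 serving of broccoli: uses 37 kcal, +139.0 mg vitamin C (running total 139.0 mg).
Take 3 servings of bell pepper: uses 156 kcal, +516.0 mg vitamin C (running total 655.0 mg).
Take 1 serving of kale: uses 52 kcal, +103.0 mg vitamin C (running total 758.0 mg).
Take 0.6848 servings of orange: uses 63 kcal, +39.7 mg vitamin C (running total 797.7 mg).
Greedy by best ratio exhausts the calories allowance optimally: 797.7 mg.

797.7 mg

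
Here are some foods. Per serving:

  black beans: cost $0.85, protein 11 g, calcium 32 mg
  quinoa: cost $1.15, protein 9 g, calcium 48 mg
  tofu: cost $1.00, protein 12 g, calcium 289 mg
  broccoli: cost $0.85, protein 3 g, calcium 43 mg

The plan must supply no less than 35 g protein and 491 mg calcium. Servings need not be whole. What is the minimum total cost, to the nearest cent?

$2.82

An LP optimum is at a vertex; with two nutrient constraints at most two foods are used. Check each candidate.
black beans only: max(35/11, 491/32) = 15.34 servings → $13.04.
quinoa only: max(35/9, 491/48) = 10.23 servings → $11.76.
tofu only: max(35/12, 491/289) = 2.917 servings → $2.92.
broccoli only: max(35/3, 491/43) = 11.67 servings → $9.92.
black beans + quinoa: the both-tight solution has a negative serving — not a feasible corner.
black beans + tofu with both tight: 1.511 servings and 1.532 servings → $2.82.
black beans + broccoli with both tight: 0.08488 servings and 11.36 servings → $9.72.
quinoa + tofu with both tight: 2.085 servings and 1.353 servings → $3.75.
quinoa + broccoli with both tight: 0.1317 servings and 11.27 servings → $9.73.
tofu + broccoli: the both-tight solution has a negative serving — not a feasible corner.
So the least-cost plan costs $2.82.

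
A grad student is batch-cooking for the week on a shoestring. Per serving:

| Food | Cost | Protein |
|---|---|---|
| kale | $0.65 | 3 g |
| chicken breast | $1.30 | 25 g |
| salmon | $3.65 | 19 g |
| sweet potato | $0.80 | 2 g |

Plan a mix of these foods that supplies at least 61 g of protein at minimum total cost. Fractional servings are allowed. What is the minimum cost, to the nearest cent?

Cost per g of protein: chicken breast $0.0520, salmon $0.1921, kale $0.2167, sweet potato $0.4000.
With no serving limits, use only chicken breast: 61 g / 25 g = 2.44 servings × $1.30 = $3.17.

$3.17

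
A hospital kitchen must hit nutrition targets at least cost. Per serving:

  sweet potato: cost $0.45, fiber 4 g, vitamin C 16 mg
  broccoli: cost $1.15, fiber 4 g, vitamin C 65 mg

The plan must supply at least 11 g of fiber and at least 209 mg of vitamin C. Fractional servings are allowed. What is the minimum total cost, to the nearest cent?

sweet potato only: max(11/4, 209/16) = 13.06 servings → $5.88.
broccoli only: max(11/4, 209/65) = 3.215 servings → $3.70.
sweet potato + broccoli with both targets exact would need a negative amount; discard.
The minimum over all feasible corners is $3.70.

$3.70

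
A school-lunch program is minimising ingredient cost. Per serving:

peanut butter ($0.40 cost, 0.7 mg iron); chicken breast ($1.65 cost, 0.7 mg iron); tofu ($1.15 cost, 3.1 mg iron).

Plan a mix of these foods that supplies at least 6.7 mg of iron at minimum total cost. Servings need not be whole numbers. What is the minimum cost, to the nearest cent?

Cost per mg of iron: tofu $0.3710, peanut butter $0.5714, chicken breast $2.3571.
With no serving limits, use only tofu: 6.7 mg / 3.1 mg = 2.161 servings × $1.15 = $2.49.

$2.49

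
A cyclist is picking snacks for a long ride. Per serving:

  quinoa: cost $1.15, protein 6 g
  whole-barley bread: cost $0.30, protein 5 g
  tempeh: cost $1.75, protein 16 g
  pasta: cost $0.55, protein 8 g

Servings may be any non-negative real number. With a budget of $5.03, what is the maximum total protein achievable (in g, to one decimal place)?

Protein per dollar: whole-barley bread 16.67, pasta 14.55, tempeh 9.143, quinoa 5.217.
With no serving limits, spend the whole cost allowance on whole-barley bread: $5.03 / $0.30 × 5 g = 83.8 g.

83.8 g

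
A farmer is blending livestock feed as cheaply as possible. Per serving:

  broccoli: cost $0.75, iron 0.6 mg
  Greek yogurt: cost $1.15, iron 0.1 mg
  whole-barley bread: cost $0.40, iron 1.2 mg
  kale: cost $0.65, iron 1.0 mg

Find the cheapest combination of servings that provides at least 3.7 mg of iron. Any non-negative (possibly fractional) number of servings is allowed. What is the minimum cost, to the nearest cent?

Cost per mg of iron: whole-barley bread $0.3333, kale $0.6500, broccoli $1.2500, Greek yogurt $11.5000.
With no serving limits, use only whole-barley bread: 3.7 mg / 1.2 mg = 3.083 servings × $0.40 = $1.23.

$1.23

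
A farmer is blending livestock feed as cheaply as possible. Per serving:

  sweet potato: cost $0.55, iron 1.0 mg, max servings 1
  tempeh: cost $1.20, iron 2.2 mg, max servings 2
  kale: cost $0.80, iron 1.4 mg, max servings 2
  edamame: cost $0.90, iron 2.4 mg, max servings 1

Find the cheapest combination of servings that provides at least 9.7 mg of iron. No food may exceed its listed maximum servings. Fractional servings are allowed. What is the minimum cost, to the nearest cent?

Cost per mg of iron: edamame $0.3750, tempeh $0.5455, sweet potato $0.5500, kale $0.5714.
Take 1 serving of edamame: +2.4 mg iron for $0.90 (total $0.90, still need 7.3 mg).
Take 2 servings of tempeh: +4.4 mg iron for $2.40 (total $3.30, still need 2.9 mg).
Take 1 serving of sweet potato: +1.0 mg iron for $0.55 (total $3.85, still need 1.9 mg).
Take 1.357 servings of kale: +1.9 mg iron for $1.09 (total $4.94, still need 0.0 mg).
Filling from the cheapest source first is optimal under one linear minimum: $4.94.

$4.94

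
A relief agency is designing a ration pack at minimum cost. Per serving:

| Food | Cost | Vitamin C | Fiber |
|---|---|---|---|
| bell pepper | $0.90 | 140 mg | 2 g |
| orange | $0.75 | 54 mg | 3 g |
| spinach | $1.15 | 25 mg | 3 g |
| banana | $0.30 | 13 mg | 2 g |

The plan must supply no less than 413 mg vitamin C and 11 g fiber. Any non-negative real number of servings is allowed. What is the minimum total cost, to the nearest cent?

$3.26

Check every corner: each single food scaled to meet both minima, and each pair solved so both constraints bind.
bell pepper only: max(413/140, 11/2) = 5.5 servings → $4.95.
orange only: max(413/54, 11/3) = 7.648 servings → $5.74.
spinach only: max(413/25, 11/3) = 16.52 servings → $19.00.
banana only: max(413/13, 11/2) = 31.77 servings → $9.53.
bell pepper + orange with both tight: 2.067 servings and 2.288 servings → $3.58.
bell pepper + spinach with both tight: 2.605 servings and 1.93 servings → $4.56.
bell pepper + banana with both tight: 2.689 servings and 2.811 servings → $3.26.
orange + spinach: the both-tight solution has a negative serving — not a feasible corner.
orange + banana with both targets exact would need a negative amount; discard.
spinach + banana: the both-tight solution has a negative serving — not a feasible corner.
The minimum over all feasible corners is $3.26.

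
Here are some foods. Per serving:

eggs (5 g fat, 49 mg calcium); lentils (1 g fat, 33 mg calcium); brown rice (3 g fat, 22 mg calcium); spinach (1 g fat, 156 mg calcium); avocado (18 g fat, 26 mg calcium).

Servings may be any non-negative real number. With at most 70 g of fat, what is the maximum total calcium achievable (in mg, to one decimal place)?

Calcium per g fat: spinach 156, lentils 33, eggs 9.8, brown rice 7.333, avocado 1.444.
With no serving limits, spend the whole fat allowance on spinach: 70 g / 1 g × 156 mg = 10920.0 mg.

10920.0 mg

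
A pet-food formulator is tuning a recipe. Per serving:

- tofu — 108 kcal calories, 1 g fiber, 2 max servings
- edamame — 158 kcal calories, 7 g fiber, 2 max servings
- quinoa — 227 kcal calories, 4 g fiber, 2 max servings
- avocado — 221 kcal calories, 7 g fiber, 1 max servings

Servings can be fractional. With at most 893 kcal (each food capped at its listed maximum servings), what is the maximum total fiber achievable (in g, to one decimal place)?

Fiber per kcal: edamame 0.0443, avocado 0.03167, quinoa 0.01762, tofu 0.009259.
Take 2 servings of edamame: uses 316 kcal, +14.0 g fiber (running total 14.0 g).
Take 1 serving of avocado: uses 221 kcal, +7.0 g fiber (running total 21.0 g).
Take 1.568 servings of quinoa: uses 356 kcal, +6.3 g fiber (running total 27.3 g).
Filling greedily by fiber-per-kcal is optimal for one linear limit, giving 27.3 g.

27.3 g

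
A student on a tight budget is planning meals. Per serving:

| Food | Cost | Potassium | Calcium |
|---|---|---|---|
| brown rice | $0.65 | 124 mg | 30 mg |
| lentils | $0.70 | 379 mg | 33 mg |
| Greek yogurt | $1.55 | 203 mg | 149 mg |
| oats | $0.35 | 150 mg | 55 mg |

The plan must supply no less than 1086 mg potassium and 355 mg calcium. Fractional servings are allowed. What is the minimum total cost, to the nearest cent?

The cheapest plan sits at a corner of the feasible region — with two constraints it uses at most two foods.
brown rice only: max(1086/124, 355/30) = 11.83 servings → $7.69.
lentils only: max(1086/379, 355/33) = 10.76 servings → $7.53.
Greek yogurt only: max(1086/203, 355/149) = 5.35 servings → $8.29.
oats only: max(1086/150, 355/55) = 7.24 servings → $2.53.
brown rice + lentils with both targets exact would need a negative amount; discard.
brown rice + Greek yogurt with both tight: 7.246 servings and 0.9236 servings → $6.14.
brown rice + oats with both tight: 2.793 servings and 4.931 servings → $3.54.
lentils + Greek yogurt with both tight: 1.803 servings and 1.983 servings → $4.34.
lentils + oats with both tight: 0.4077 servings and 6.21 servings → $2.46.
Greek yogurt + oats: intersection lies outside the first quadrant.
The minimum over all feasible corners is $2.46.

$2.46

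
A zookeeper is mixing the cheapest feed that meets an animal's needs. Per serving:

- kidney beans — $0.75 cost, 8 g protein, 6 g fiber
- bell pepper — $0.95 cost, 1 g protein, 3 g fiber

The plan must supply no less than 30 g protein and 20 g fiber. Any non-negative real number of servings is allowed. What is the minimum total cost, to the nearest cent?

kidney beans only: max(30/8, 20/6) = 3.75 servings → $2.81.
bell pepper only: max(30/1, 20/3) = 30 servings → $28.50.
kidney beans + bell pepper with both targets exact would need a negative amount; discard.
So the least-cost plan costs $2.81.

$2.81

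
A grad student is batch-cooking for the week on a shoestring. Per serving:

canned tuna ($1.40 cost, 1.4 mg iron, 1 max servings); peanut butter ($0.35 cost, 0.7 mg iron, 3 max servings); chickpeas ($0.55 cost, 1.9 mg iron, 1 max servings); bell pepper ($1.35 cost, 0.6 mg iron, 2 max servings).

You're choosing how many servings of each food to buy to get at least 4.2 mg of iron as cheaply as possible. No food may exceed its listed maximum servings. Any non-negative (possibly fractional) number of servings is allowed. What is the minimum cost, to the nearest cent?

$1.80

Cost per mg of iron: chickpeas $0.2895, peanut butter $0.5000, canned tuna $1.0000, bell pepper $2.2500.
Take 1 serving of chickpeas: +1.9 mg iron for $0.55 (total $0.55, still need 2.3 mg).
Take 3 servings of peanut butter: +2.1 mg iron for $1.05 (total $1.60, still need 0.2 mg).
Take 0.1429 servings of canned tuna: +0.2 mg iron for $0.20 (total $1.80, still need 0.0 mg).
Greedy by cheapest-per-mg is optimal for a single linear constraint, so the minimum cost is $1.80.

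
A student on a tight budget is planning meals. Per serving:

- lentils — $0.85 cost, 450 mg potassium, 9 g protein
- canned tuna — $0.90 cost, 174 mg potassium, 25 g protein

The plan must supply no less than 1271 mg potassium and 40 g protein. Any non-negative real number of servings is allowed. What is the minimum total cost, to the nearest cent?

lentils only: max(1271/450, 40/9) = 4.444 servings → $3.78.
canned tuna only: max(1271/174, 40/25) = 7.305 servings → $6.57.
lentils + canned tuna with both tight: 2.562 servings and 0.6775 servings → $2.79.
So the least-cost plan costs $2.79.

$2.79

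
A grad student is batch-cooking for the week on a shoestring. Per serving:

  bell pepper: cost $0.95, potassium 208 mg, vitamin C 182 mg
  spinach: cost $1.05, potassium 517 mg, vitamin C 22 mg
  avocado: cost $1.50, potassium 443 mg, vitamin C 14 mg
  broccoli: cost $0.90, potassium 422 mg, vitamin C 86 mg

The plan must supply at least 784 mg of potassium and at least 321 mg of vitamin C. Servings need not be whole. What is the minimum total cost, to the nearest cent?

bell pepper only: max(784/208, 321/182) = 3.769 servings → $3.58.
spinach only: max(784/517, 321/22) = 14.59 servings → $15.32.
avocado only: max(784/443, 321/14) = 22.93 servings → $34.39.
broccoli only: max(784/422, 321/86) = 3.733 servings → $3.36.
bell pepper + spinach with both tight: 1.661 servings and 0.8481 servings → $2.47.
bell pepper + avocado with both tight: 1.689 servings and 0.9769 servings → $3.07.
bell pepper + broccoli with both tight: 1.155 servings and 1.289 servings → $2.26.
spinach + avocado with both targets exact would need a negative amount; discard.
spinach + broccoli with both targets exact would need a negative amount; discard.
avocado + broccoli: the both-tight solution has a negative serving — not a feasible corner.
So the least-cost plan costs $2.26.

$2.26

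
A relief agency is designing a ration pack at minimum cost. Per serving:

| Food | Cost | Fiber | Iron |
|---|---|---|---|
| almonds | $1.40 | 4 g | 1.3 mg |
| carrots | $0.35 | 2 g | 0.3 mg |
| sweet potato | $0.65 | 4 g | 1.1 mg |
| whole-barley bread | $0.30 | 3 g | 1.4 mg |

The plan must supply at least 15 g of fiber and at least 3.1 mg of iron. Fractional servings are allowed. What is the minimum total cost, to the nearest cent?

Compare the cost at each extreme point of the feasible region.
almonds only: max(15/4, 3.1/1.3) = 3.75 servings → $5.25.
carrots only: max(15/2, 3.1/0.3) = 10.33 servings → $3.62.
sweet potato only: max(15/4, 3.1/1.1) = 3.75 servings → $2.44.
whole-barley bread only: max(15/3, 3.1/1.4) = 5 servings → $1.50.
almonds + carrots with both tight: 1.214 servings and 5.071 servings → $3.48.
almonds + sweet potato with both targets exact would need a negative amount; discard.
almonds + whole-barley bread: intersection lies outside the first quadrant.
carrots + sweet potato with both tight: 4.1 servings and 1.7 servings → $2.54.
carrots + whole-barley bread with both tight: 6.158 servings and 0.8947 servings → $2.42.
sweet potato + whole-barley bread: the both-tight solution has a negative serving — not a feasible corner.
Cheapest feasible corner: $1.50.

$1.50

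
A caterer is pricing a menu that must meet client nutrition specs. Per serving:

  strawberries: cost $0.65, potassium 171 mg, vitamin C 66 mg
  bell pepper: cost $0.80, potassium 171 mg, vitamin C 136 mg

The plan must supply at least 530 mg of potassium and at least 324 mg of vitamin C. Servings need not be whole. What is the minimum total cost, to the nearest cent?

For a min-cost LP with two ≥-constraints, a basic feasible solution has at most two positive variables.
strawberries only: max(530/171, 324/66) = 4.909 servings → $3.19.
bell pepper only: max(530/171, 324/136) = 3.099 servings → $2.48.
strawberries + bell pepper with both tight: 1.393 servings and 1.706 servings → $2.27.
So the least-cost plan costs $2.27.

$2.27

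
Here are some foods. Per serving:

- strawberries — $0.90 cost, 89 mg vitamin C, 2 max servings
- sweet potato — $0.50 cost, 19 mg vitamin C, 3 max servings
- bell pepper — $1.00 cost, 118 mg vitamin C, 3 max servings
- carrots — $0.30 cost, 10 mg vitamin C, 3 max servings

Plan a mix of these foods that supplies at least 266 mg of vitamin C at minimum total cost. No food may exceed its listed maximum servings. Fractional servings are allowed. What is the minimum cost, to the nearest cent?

Cost per mg of vitamin C: bell pepper $0.0085, strawberries $0.0101, sweet potato $0.0263, carrots $0.0300.
Take 2.254 servings of bell pepper: +266.0 mg vitamin C for $2.25 (total $2.25, still need 0.0 mg).
Filling from the cheapest source first is optimal under one linear minimum: $2.25.

$2.25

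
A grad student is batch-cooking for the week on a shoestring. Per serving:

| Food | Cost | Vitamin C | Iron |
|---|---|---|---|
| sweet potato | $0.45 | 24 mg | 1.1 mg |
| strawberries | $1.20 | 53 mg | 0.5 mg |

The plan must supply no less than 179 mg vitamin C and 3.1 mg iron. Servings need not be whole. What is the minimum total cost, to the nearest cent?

$3.36

For a min-cost LP with two ≥-constraints, a basic feasible solution has at most two positive variables.
sweet potato only: max(179/24, 3.1/1.1) = 7.458 servings → $3.36.
strawberries only: max(179/53, 3.1/0.5) = 6.2 servings → $7.44.
sweet potato + strawberries with both tight: 1.616 servings and 2.646 servings → $3.90.
So the least-cost plan costs $3.36.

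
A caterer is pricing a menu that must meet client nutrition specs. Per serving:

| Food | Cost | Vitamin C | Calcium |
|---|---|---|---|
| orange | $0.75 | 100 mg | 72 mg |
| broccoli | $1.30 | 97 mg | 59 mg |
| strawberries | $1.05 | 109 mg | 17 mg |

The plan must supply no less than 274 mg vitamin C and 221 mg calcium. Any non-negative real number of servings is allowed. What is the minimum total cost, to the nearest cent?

A basic optimal solution has at most two foods positive. Try each food alone and each pair with both targets met exactly.
orange only: max(274/100, 221/72) = 3.069 servings → $2.30.
broccoli only: max(274/97, 221/59) = 3.746 servings → $4.87.
strawberries only: max(274/109, 221/17) = 13 servings → $13.65.
orange + broccoli: intersection lies outside the first quadrant.
orange + strawberries with both targets exact would need a negative amount; discard.
broccoli + strawberries with both targets exact would need a negative amount; discard.
So the least-cost plan costs $2.30.

$2.30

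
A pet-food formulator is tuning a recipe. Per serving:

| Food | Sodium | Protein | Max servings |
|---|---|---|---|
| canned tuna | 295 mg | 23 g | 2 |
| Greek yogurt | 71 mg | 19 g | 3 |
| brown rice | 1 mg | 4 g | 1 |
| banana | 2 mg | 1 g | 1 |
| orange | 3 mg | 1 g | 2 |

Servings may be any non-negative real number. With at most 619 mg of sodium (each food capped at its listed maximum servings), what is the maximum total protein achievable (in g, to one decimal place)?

Protein per mg sodium: brown rice 4, banana 0.5, orange 0.3333, Greek yogurt 0.2676, canned tuna 0.07797.
Take 1 serving of brown rice: uses 1 mg sodium, +4.0 g protein (running total 4.0 g).
Take 1 serving of banana: uses 2 mg sodium, +1.0 g protein (running total 5.0 g).
Take 2 servings of orange: uses 6 mg sodium, +2.0 g protein (running total 7.0 g).
Take 3 servings of Greek yogurt: uses 213 mg sodium, +57.0 g protein (running total 64.0 g).
Take 1.346 servings of canned tuna: uses 397 mg sodium, +31.0 g protein (running total 95.0 g).
Greedy by best ratio exhausts the sodium allowance optimally: 95.0 g.

95.0 g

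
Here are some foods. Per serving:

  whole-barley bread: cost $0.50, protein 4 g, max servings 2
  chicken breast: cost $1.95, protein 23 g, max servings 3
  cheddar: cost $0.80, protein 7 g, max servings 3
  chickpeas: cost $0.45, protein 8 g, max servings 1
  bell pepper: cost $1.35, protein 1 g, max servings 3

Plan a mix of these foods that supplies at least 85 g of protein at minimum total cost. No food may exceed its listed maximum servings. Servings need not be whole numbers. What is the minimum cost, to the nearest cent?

$7.21

Cost per g of protein: chickpeas $0.0563, chicken breast $0.0848, cheddar $0.1143, whole-barley bread $0.1250, bell pepper $1.3500.
Take 1 serving of chickpeas: +8.0 g protein for $0.45 (total $0.45, still need 77.0 g).
Take 3 servings of chicken breast: +69.0 g protein for $5.85 (total $6.30, still need 8.0 g).
Take 1.143 servings of cheddar: +8.0 g protein for $0.91 (total $7.21, still need 0.0 g).
Greedy by cheapest-per-g is optimal for a single linear constraint, so the minimum cost is $7.21.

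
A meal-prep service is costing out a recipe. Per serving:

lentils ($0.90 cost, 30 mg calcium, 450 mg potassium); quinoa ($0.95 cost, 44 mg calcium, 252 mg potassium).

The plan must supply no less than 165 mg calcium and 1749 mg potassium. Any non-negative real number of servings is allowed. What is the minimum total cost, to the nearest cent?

This is a tiny linear program; its minimum lies at a vertex of the feasible set. List the vertices and price them.
lentils only: max(165/30, 1749/450) = 5.5 servings → $4.95.
quinoa only: max(165/44, 1749/252) = 6.94 servings → $6.59.
lentils + quinoa with both tight: 2.89 servings and 1.779 servings → $4.29.
So the least-cost plan costs $4.29.

$4.29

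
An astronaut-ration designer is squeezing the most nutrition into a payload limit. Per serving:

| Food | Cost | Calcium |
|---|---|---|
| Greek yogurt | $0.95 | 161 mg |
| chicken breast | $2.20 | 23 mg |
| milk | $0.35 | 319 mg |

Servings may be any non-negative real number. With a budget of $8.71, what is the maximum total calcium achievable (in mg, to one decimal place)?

Calcium per dollar: milk 911.4, Greek yogurt 169.5, chicken breast 10.45.
With no serving limits, spend the whole cost allowance on milk: $8.71 / $0.35 × 319 mg = 7938.5 mg.

7938.5 mg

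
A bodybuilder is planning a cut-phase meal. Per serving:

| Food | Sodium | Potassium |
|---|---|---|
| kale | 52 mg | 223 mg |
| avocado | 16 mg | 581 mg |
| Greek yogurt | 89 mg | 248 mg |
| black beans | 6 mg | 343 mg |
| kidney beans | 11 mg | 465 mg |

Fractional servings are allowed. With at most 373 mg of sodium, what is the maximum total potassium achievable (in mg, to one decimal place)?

Potassium per mg sodium: black beans 57.17, kidney beans 42.27, avocado 36.31, kale 4.288, Greek yogurt 2.787.
With no serving limits, spend the whole sodium allowance on black beans: 373 mg / 6 mg × 343 mg = 21323.2 mg.

21323.2 mg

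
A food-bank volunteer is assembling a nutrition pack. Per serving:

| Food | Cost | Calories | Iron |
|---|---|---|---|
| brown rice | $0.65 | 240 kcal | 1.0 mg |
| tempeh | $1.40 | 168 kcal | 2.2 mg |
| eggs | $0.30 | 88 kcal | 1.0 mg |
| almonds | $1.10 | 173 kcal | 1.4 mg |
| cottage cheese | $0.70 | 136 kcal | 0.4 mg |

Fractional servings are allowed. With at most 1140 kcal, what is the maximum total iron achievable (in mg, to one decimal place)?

14.9 mg

Iron per kcal: tempeh 0.0131, eggs 0.01136, almonds 0.008092, brown rice 0.004167, cottage cheese 0.002941.
With no serving limits, spend the whole calories allowance on tempeh: 1140 kcal / 168 kcal × 2.2 mg = 14.9 mg.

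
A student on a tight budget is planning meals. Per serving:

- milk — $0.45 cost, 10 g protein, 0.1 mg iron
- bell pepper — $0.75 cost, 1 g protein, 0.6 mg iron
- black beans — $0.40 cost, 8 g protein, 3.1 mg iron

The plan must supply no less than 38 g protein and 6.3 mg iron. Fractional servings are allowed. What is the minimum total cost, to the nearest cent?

milk only: max(38/10, 6.3/0.1) = 63 servings → $28.35.
bell pepper only: max(38/1, 6.3/0.6) = 38 servings → $28.50.
black beans only: max(38/8, 6.3/3.1) = 4.75 servings → $1.90.
milk + bell pepper with both tight: 2.797 servings and 10.03 servings → $8.78.
milk + black beans with both tight: 2.232 servings and 1.96 servings → $1.79.
bell pepper + black beans with both targets exact would need a negative amount; discard.
So the least-cost plan costs $1.79.

$1.79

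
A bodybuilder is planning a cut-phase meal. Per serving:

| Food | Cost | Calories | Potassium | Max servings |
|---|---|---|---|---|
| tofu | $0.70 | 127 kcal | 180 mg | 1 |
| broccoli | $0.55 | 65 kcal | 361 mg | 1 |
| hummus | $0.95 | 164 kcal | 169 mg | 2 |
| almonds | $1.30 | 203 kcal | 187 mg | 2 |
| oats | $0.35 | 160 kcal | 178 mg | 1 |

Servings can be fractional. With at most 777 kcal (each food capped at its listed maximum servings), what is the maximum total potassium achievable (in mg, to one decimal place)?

Potassium per kcal: broccoli 5.554, tofu 1.417, oats 1.113, hummus 1.03, almonds 0.9212.
Take 1 serving of broccoli: uses 65 kcal, +361.0 mg potassium (running total 361.0 mg).
Take 1 serving of tofu: uses 127 kcal, +180.0 mg potassium (running total 541.0 mg).
Take 1 serving of oats: uses 160 kcal, +178.0 mg potassium (running total 719.0 mg).
Take 2 servings of hummus: uses 328 kcal, +338.0 mg potassium (running total 1057.0 mg).
Take 0.4778 servings of almonds: uses 97 kcal, +89.4 mg potassium (running total 1146.4 mg).
Filling greedily by potassium-per-kcal is optimal for one linear limit, giving 1146.4 mg.

1146.4 mg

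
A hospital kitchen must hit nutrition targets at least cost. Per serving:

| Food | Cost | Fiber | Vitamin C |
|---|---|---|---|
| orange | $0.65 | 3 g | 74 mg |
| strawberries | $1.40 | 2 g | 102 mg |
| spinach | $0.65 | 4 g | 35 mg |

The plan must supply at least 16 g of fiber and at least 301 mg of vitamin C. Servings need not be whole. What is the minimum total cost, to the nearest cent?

Compare the cost at each extreme point of the feasible region.
orange only: max(16/3, 301/74) = 5.333 servings → $3.47.
strawberries only: max(16/2, 301/102) = 8 servings → $11.20.
spinach only: max(16/4, 301/35) = 8.6 servings → $5.59.
orange + strawberries: intersection lies outside the first quadrant.
orange + spinach with both tight: 3.372 servings and 1.471 servings → $3.15.
strawberries + spinach with both tight: 1.905 servings and 3.047 servings → $4.65.
So the least-cost plan costs $3.15.

$3.15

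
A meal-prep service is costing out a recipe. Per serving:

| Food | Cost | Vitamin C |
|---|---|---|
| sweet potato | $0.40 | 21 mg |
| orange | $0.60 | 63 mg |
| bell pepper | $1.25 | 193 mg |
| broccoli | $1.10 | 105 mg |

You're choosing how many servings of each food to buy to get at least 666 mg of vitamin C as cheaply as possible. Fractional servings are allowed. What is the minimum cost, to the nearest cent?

Cost per mg of vitamin C: bell pepper $0.0065, orange $0.0095, broccoli $0.0105, sweet potato $0.0190.
With no serving limits, use only bell pepper: 666 mg / 193 mg = 3.451 servings × $1.25 = $4.31.

$4.31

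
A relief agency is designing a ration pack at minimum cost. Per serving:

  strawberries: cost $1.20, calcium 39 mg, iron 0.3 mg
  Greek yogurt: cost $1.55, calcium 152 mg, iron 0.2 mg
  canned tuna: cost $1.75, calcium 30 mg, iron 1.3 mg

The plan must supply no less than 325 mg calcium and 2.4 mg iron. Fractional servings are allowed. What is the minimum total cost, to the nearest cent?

At the optimum either one food covers both requirements or two foods hit both targets exactly; no other combination can be cheaper.
strawberries only: max(325/39, 2.4/0.3) = 8.333 servings → $10.00.
Greek yogurt only: max(325/152, 2.4/0.2) = 12 servings → $18.60.
canned tuna only: max(325/30, 2.4/1.3) = 10.83 servings → $18.96.
strawberries + Greek yogurt with both tight: 7.931 servings and 0.1032 servings → $9.68.
strawberries + canned tuna: the both-tight solution has a negative serving — not a feasible corner.
Greek yogurt + canned tuna with both tight: 1.829 servings and 1.565 servings → $5.57.
So the least-cost plan costs $5.57.

$5.57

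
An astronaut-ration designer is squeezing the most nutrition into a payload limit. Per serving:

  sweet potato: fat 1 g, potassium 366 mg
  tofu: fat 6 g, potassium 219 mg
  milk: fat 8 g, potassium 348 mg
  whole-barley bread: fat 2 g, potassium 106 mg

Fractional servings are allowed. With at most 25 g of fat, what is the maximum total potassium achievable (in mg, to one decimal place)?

Potassium per g fat: sweet potato 366, whole-barley bread 53, milk 43.5, tofu 36.5.
With no serving limits, spend the whole fat allowance on sweet potato: 25 g / 1 g × 366 mg = 9150.0 mg.

9150.0 mg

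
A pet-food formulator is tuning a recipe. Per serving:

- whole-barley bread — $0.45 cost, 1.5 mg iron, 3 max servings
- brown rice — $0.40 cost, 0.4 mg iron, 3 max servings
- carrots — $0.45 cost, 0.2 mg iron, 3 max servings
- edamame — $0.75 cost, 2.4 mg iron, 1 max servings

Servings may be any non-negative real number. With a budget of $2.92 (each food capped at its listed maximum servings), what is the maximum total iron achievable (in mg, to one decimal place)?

Iron per dollar: whole-barley bread 3.333, edamame 3.2, brown rice 1, carrots 0.4444.
Take 3 servings of whole-barley bread: spends $1.35, +4.5 mg iron (running total 4.5 mg).
Take 1 serving of edamame: spends $0.75, +2.4 mg iron (running total 6.9 mg).
Take 2.05 servings of brown rice: spends $0.82, +0.8 mg iron (running total 7.7 mg).
Greedy by best ratio exhausts the cost allowance optimally: 7.7 mg.

7.7 mg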